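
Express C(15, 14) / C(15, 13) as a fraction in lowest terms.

1/7

C(n,k+1)/C(n,k) = (n−k)/(k+1) = (15−13)/(13+1) = 2/14 = 1/7.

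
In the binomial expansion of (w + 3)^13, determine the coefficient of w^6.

3752892

The general term is C(13,j)·(w)^j·(3)^(13-j); the w^6 term has j = 6.
C(13,6) = 1716.
Coefficient = C(13,6) · 3^7 = 1716 · 2187 = 3752892.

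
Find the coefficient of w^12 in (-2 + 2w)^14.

1490944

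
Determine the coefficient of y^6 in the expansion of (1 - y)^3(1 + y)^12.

Coefficient of y^6 = Σ_{j} C(3,j)·(-1)^j·C(12,6-j)·1^(6-j) for j from 0 to 3.
= 924 + (-2376) + 1485 + (-220) = -187.

-187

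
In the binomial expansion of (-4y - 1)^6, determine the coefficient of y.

24

The general term is C(6,j)·(-4y)^j·(-1)^(6-j); the y^1 term has j = 1.
C(6,1) = 6.
Coefficient = C(6,1) · (-4)^1 · (-1)^5 = 6 · (-4) · (-1) = 24.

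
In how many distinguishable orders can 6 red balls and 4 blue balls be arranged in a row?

210

Choose positions for the red balls: C(10,6) = 210.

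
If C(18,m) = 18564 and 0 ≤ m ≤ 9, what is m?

C(18,m) increases on 0 ≤ m ≤ 9. C(18,5) = 8568 and C(18,6) = 18564, so m = 6.

6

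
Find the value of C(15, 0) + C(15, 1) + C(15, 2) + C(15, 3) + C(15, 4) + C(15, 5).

1 + 15 + 105 + 455 + 1365 + 3003 = 4944.

4944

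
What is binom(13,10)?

286

C(13,10) = C(13,3) by symmetry.
C(13,3) = (13·12·11) / 3! = 1716 / 6 = 286.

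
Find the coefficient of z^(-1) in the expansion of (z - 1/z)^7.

General term: C(7,j)·(z)^j·(-1/z)^(7-j), with z-exponent 1j − 1(7−j) = 2j − 7.
Set 2j − 7 = -1: j = 3.
C(7,3) = 35; 1^3 = 1; (-1)^4 = 1.
Coefficient = 35 · 1 · 1 = 35.

35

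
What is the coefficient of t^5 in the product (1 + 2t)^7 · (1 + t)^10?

Coefficient of t^5 = Σ_{j} C(7,j)·2^j·C(10,5-j)·1^(5-j) for j from 0 to 5.
= 252 + 2940 + 10080 + 12600 + 5600 + 672 = 32144.

32144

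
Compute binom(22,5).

C(22,5) = (22·21·20·19·18) / 5! = 3160080 / 120 = 26334.

26334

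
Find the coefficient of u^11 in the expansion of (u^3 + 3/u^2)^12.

192456

General term: C(12,j)·(u^3)^j·(3/u^2)^(12-j), with u-exponent 3j − 2(12−j) = 5j − 24.
Set 5j − 24 = 11: j = 7.
C(12,7) = 792; 1^7 = 1; 3^5 = 243.
Coefficient = 792 · 1 · 243 = 192456.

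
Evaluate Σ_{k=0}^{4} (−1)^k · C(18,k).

2380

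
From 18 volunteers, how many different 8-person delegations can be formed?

This is C(18,8) = 43758.

43758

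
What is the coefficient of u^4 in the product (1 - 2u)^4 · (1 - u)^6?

743

Coefficient of u^4 = Σ_{j} C(4,j)·(-2)^j·C(6,4-j)·(-1)^(4-j) for j from 0 to 4.
= 15 + 160 + 360 + 192 + 16 = 743.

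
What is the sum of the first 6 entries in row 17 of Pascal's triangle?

1 + 17 + 136 + 680 + 2380 + 6188 = 9402.

9402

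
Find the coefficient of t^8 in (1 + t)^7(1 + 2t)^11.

1690370

Coefficient of t^8 = Σ_{j} C(7,j)·1^j·C(11,8-j)·2^(8-j) for j from 0 to 7.
= 42240 + 295680 + 620928 + 517440 + 184800 + 27720 + 1540 + 22 = 1690370.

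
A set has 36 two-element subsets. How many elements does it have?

n(n−1)/2 = 36 ⇒ n(n−1) = 72. Since 9·8 = 72, n = 9.

9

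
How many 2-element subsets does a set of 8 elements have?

28

C(8,2) = (8·7) / 2! = 56 / 2 = 28.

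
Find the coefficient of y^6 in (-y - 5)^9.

The general term is C(9,j)·(-y)^j·(-5)^(9-j); the y^6 term has j = 6.
C(9,6) = 84.
Coefficient = C(9,6) · (-5)^3 = 84 · (-125) = -10500.

-10500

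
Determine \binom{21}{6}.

54264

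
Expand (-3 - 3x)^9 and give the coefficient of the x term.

-177147

The general term is C(9,j)·(-3)^j·(-3x)^(9-j); the x^1 term has j = 8.
C(9,8) = 9.
Coefficient = C(9,8) · (-3)^8 · (-3)^1 = 9 · 6561 · (-3) = -177147.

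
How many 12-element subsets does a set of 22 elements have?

646646

C(22,12) = C(22,10) by symmetry.
C(22,10) = (22·21·20·19·18·17·16·15·14·13) / 10! = 2346549004800 / 3628800 = 646646.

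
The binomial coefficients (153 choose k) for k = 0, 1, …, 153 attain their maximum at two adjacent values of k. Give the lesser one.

76

For odd n = 153, C(153,k) peaks at k = (n−1)/2 and (n+1)/2; the lesser is 76.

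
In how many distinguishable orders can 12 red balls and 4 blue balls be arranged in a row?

1820

Choose positions for the red balls: C(16,12) = 1820.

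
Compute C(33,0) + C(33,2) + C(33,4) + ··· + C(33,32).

4294967296

Half of (1+1)^33 + (1−1)^33 gives the even-index sum: 2^32 = 4294967296.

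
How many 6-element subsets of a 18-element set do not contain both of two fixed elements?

16744

All 6-subsets: C(18,6) = 18564. Those containing both fixed elements: C(16,4) = 1820.
18564 − 1820 = 16744.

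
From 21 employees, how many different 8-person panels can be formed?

This is C(21,8) = 203490.

203490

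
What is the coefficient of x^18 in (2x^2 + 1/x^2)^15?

1863680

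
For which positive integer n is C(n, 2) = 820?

41

n(n−1)/2 = 820 ⇒ n(n−1) = 1640. Since 41·40 = 1640, n = 41.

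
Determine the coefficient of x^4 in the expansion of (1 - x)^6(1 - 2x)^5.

1375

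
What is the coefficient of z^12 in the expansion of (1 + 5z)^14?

The general term is C(14,j)·(1)^j·(5z)^(14-j); the z^12 term has j = 2.
C(14,2) = 91.
Coefficient = C(14,2) · 5^12 = 91 · 244140625 = 22216796875.

22216796875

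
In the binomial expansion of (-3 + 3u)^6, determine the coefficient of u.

The general term is C(6,j)·(-3)^j·(3u)^(6-j); the u^1 term has j = 5.
C(6,5) = 6.
Coefficient = C(6,5) · (-3)^5 · 3^1 = 6 · (-243) · 3 = -4374.

-4374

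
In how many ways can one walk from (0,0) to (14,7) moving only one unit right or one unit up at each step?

Each path is a sequence of 21 steps with 14 rights: C(21,14) = 116280.

116280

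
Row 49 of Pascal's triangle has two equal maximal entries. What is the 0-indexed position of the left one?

24

For odd n = 49, C(49,j) peaks at j = (n−1)/2 and (n+1)/2; the smaller is 24.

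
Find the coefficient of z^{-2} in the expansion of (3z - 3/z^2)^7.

General term: C(7,j)·(3z)^j·(-3/z^2)^(7-j), with z-exponent 1j − 2(7−j) = 3j − 14.
Set 3j − 14 = -2: j = 4.
C(7,4) = 35; 3^4 = 81; (-3)^3 = -27.
Coefficient = 35 · 81 · (-27) = -76545.

-76545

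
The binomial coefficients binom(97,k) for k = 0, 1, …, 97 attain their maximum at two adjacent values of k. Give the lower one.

48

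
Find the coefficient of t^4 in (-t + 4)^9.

129024

The general term is C(9,j)·(-t)^j·(4)^(9-j); the t^4 term has j = 4.
C(9,4) = 126.
Coefficient = C(9,4) · 4^5 = 126 · 1024 = 129024.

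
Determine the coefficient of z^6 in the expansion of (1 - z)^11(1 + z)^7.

Coefficient of z^6 = Σ_{j} C(11,j)·(-1)^j·C(7,6-j)·1^(6-j) for j from 0 to 6.
= 7 + (-231) + 1925 + (-5775) + 6930 + (-3234) + 462 = 84.

84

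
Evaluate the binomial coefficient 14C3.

364

C(14,3) = (14·13·12) / 3! = 2184 / 6 = 364.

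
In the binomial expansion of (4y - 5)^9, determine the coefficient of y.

The general term is C(9,j)·(4y)^j·(-5)^(9-j); the y^1 term has j = 1.
C(9,1) = 9.
Coefficient = C(9,1) · 4^1 · (-5)^8 = 9 · 4 · 390625 = 14062500.

14062500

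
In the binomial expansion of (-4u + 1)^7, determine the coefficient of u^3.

-2240

The general term is C(7,j)·(-4u)^j·(1)^(7-j); the u^3 term has j = 3.
C(7,3) = 35.
Coefficient = C(7,3) · (-4)^3 = 35 · (-64) = -2240.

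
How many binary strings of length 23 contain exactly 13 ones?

1144066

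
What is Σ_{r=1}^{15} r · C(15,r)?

245760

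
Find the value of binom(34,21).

927983760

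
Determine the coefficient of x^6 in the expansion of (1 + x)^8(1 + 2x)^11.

Coefficient of x^6 = Σ_{j} C(8,j)·1^j·C(11,6-j)·2^(6-j) for j from 0 to 6.
= 29568 + 118272 + 147840 + 73920 + 15400 + 1232 + 28 = 386260.

386260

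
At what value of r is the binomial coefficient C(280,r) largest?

C(280,r) is maximized at r = 280/2 = 140.

140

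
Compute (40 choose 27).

C(40,27) = C(40,13) by symmetry.
C(40,13) = (40·39·38·37·36·35·34·33·32·31·30·29·28) / 13! = 74931129164795904000 / 6227020800 = 12033222880.

12033222880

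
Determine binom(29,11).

34597290

C(29,11) = (29·28·27·26·25·24·23·22·21·20·19) / 11! = 1381013105472000 / 39916800 = 34597290.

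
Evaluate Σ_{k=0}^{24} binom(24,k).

Setting x = 1 in (1+x)^24 gives Σ C(24,k) = 2^24 = 16777216.

16777216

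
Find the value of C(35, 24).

C(35,24) = C(35,11) by symmetry.
C(35,11) = (35·34·33·32·31·30·29·28·27·26·25) / 11! = 16654322805120000 / 39916800 = 417225900.

417225900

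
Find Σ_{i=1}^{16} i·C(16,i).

Since i·C(16,i) = 16·C(15,i−1), the sum is 16·2^15 = 16·32768 = 524288.

524288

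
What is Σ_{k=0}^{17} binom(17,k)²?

2333606220

Σ C(17,k)² is the coefficient of x^17 in (1+x)^17(1+x)^17 = (1+x)^34, i.e. C(34,17) = 2333606220.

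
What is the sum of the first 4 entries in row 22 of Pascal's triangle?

1794

1 + 22 + 231 + 1540 = 1794.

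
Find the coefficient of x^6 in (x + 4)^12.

3784704

The general term is C(12,j)·(x)^j·(4)^(12-j); the x^6 term has j = 6.
C(12,6) = 924.
Coefficient = C(12,6) · 4^6 = 924 · 4096 = 3784704.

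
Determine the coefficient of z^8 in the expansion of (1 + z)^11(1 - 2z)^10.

-6795

Coefficient of z^8 = Σ_{j} C(11,j)·1^j·C(10,8-j)·(-2)^(8-j) for j from 0 to 8.
= 11520 + (-168960) + 739200 + (-1330560) + 1108800 + (-443520) + 83160 + (-6600) + 165 = -6795.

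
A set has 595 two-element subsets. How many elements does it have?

n(n−1)/2 = 595 ⇒ n(n−1) = 1190. Since 35·34 = 1190, n = 35.

35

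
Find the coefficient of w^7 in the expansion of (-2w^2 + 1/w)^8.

-1792

General term: C(8,j)·(-2w^2)^j·(1/w)^(8-j), with w-exponent 2j − 1(8−j) = 3j − 8.
Set 3j − 8 = 7: j = 5.
C(8,5) = 56; (-2)^5 = -32; 1^3 = 1.
Coefficient = 56 · (-32) · 1 = -1792.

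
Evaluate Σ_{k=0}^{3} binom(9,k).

1 + 9 + 36 + 84 = 130.

130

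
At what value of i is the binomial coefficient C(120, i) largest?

C(120,i) is maximized at i = 120/2 = 60.

60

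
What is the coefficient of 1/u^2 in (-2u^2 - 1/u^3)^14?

768768

General term: C(14,j)·(-2u^2)^j·(-1/u^3)^(14-j), with u-exponent 2j − 3(14−j) = 5j − 42.
Set 5j − 42 = -2: j = 8.
C(14,8) = 3003; (-2)^8 = 256; (-1)^6 = 1.
Coefficient = 3003 · 256 · 1 = 768768.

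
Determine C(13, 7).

C(13,7) = C(13,6) by symmetry.
C(13,6) = (13·12·11·10·9·8) / 6! = 1235520 / 720 = 1716.

1716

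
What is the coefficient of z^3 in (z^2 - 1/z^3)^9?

General term: C(9,j)·(z^2)^j·(-1/z^3)^(9-j), with z-exponent 2j − 3(9−j) = 5j − 27.
Set 5j − 27 = 3: j = 6.
C(9,6) = 84; 1^6 = 1; (-1)^3 = -1.
Coefficient = 84 · 1 · (-1) = -84.

-84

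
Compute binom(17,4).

2380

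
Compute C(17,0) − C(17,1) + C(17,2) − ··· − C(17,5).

-4368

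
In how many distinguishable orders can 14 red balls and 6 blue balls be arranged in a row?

Choose positions for the red balls: C(20,14) = 38760.

38760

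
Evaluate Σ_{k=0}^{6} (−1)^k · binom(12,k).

The partial alternating sum Σ_{k=0}^{6} (−1)^k C(12,k) = (−1)^6 C(11,6) = 462.

462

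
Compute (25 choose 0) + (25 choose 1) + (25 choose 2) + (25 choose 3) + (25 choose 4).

15276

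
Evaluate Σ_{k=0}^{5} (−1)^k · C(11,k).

The partial alternating sum Σ_{k=0}^{5} (−1)^k C(11,k) = (−1)^5 C(10,5) = -252.

-252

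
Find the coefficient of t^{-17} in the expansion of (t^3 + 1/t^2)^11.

11

General term: C(11,j)·(t^3)^j·(1/t^2)^(11-j), with t-exponent 3j − 2(11−j) = 5j − 22.
Set 5j − 22 = -17: j = 1.
C(11,1) = 11; 1^1 = 1; 1^10 = 1.
Coefficient = 11 · 1 · 1 = 11.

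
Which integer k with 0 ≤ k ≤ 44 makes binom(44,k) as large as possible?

C(44,k) is maximized at k = 44/2 = 22.

22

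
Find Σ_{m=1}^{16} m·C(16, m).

Since m·C(16,m) = 16·C(15,m−1), the sum is 16·2^15 = 16·32768 = 524288.

524288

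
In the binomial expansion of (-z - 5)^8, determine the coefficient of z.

625000

The general term is C(8,j)·(-z)^j·(-5)^(8-j); the z^1 term has j = 1.
C(8,1) = 8.
Coefficient = C(8,1) · (-1)^1 · (-5)^7 = 8 · (-1) · (-78125) = 625000.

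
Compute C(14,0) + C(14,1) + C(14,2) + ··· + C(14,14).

16384

The entries of row 14 sum to 2^14 = 16384.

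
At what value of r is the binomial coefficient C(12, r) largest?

6

C(12,r) is maximized at r = 12/2 = 6.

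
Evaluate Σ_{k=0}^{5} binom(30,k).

1 + 30 + 435 + 4060 + 27405 + 142506 = 174437.

174437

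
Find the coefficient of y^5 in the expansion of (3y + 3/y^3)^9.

General term: C(9,j)·(3y)^j·(3/y^3)^(9-j), with y-exponent 1j − 3(9−j) = 4j − 27.
Set 4j − 27 = 5: j = 8.
C(9,8) = 9; 3^8 = 6561; 3^1 = 3.
Coefficient = 9 · 6561 · 3 = 177147.

177147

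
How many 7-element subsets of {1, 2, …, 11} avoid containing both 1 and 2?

All 7-subsets: C(11,7) = 330. Those containing both fixed elements: C(9,5) = 126.
330 − 126 = 204.

204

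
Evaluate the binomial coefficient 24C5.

42504

C(24,5) = (24·23·22·21·20) / 5! = 5100480 / 120 = 42504.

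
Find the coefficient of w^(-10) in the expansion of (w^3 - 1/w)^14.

General term: C(14,j)·(w^3)^j·(-1/w)^(14-j), with w-exponent 3j − 1(14−j) = 4j − 14.
Set 4j − 14 = -10: j = 1.
C(14,1) = 14; 1^1 = 1; (-1)^13 = -1.
Coefficient = 14 · 1 · (-1) = -14.

-14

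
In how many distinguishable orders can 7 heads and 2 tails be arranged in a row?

36

Choose positions for the heads: C(9,7) = 36.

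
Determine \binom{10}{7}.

120

C(10,7) = C(10,3) by symmetry.
C(10,3) = (10·9·8) / 3! = 720 / 6 = 120.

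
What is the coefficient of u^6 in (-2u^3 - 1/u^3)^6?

General term: C(6,j)·(-2u^3)^j·(-1/u^3)^(6-j), with u-exponent 3j − 3(6−j) = 6j − 18.
Set 6j − 18 = 6: j = 4.
C(6,4) = 15; (-2)^4 = 16; (-1)^2 = 1.
Coefficient = 15 · 16 · 1 = 240.

240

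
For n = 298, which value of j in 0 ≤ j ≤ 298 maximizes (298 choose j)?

149

C(298,j) is maximized at j = 298/2 = 149.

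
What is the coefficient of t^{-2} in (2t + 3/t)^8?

108864

General term: C(8,j)·(2t)^j·(3/t)^(8-j), with t-exponent 1j − 1(8−j) = 2j − 8.
Set 2j − 8 = -2: j = 3.
C(8,3) = 56; 2^3 = 8; 3^5 = 243.
Coefficient = 56 · 8 · 243 = 108864.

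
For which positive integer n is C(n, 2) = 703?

38

n(n−1)/2 = 703 ⇒ n(n−1) = 1406. Since 38·37 = 1406, n = 38.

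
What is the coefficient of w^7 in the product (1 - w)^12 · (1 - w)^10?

-170544

Coefficient of w^7 = Σ_{j} C(12,j)·(-1)^j·C(10,7-j)·(-1)^(7-j) for j from 0 to 7.
= (-120) + (-2520) + (-16632) + (-46200) + (-59400) + (-35640) + (-9240) + (-792) = -170544.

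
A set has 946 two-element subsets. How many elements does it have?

n(n−1)/2 = 946 ⇒ n(n−1) = 1892. Since 44·43 = 1892, n = 44.

44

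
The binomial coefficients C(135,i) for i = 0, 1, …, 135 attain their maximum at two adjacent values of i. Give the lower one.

For odd n = 135, C(135,i) peaks at i = (n−1)/2 and (n+1)/2; the lower is 67.

67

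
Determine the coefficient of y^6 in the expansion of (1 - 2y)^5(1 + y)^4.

72

Coefficient of y^6 = Σ_{j} C(5,j)·(-2)^j·C(4,6-j)·1^(6-j) for j from 2 to 5.
= 40 + (-320) + 480 + (-128) = 72.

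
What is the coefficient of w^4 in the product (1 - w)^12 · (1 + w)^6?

Coefficient of w^4 = Σ_{j} C(12,j)·(-1)^j·C(6,4-j)·1^(4-j) for j from 0 to 4.
= 15 + (-240) + 990 + (-1320) + 495 = -60.

-60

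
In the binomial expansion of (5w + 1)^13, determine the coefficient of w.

65

The general term is C(13,j)·(5w)^j·(1)^(13-j); the w^1 term has j = 1.
C(13,1) = 13.
Coefficient = C(13,1) · 5^1 = 13 · 5 = 65.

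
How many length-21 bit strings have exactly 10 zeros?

352716

Choose the 10 positions: C(21,10) = 352716.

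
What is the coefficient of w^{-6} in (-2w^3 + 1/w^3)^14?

General term: C(14,j)·(-2w^3)^j·(1/w^3)^(14-j), with w-exponent 3j − 3(14−j) = 6j − 42.
Set 6j − 42 = -6: j = 6.
C(14,6) = 3003; (-2)^6 = 64; 1^8 = 1.
Coefficient = 3003 · 64 · 1 = 192192.

192192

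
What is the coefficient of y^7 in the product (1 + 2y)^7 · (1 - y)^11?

Coefficient of y^7 = Σ_{j} C(7,j)·2^j·C(11,7-j)·(-1)^(7-j) for j from 0 to 7.
= (-330) + 6468 + (-38808) + 92400 + (-92400) + 36960 + (-4928) + 128 = -510.

-510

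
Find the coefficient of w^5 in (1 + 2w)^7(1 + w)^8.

18732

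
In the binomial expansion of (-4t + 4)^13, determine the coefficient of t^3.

-19193135104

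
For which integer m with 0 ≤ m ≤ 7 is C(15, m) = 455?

C(15,m) increases on 0 ≤ m ≤ 7. C(15,2) = 105 and C(15,3) = 455, so m = 3.

3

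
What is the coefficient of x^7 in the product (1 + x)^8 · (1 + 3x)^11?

Coefficient of x^7 = Σ_{j} C(8,j)·1^j·C(11,7-j)·3^(7-j) for j from 0 to 7.
= 721710 + 2694384 + 3143448 + 1496880 + 311850 + 27720 + 924 + 8 = 8396924.

8396924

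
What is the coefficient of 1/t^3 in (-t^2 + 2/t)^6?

-192

General term: C(6,j)·(-t^2)^j·(2/t)^(6-j), with t-exponent 2j − 1(6−j) = 3j − 6.
Set 3j − 6 = -3: j = 1.
C(6,1) = 6; (-1)^1 = -1; 2^5 = 32.
Coefficient = 6 · (-1) · 32 = -192.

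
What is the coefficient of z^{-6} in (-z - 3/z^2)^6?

1215

General term: C(6,j)·(-z)^j·(-3/z^2)^(6-j), with z-exponent 1j − 2(6−j) = 3j − 12.
Set 3j − 12 = -6: j = 2.
C(6,2) = 15; (-1)^2 = 1; (-3)^4 = 81.
Coefficient = 15 · 1 · 81 = 1215.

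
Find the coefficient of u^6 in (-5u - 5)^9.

The general term is C(9,j)·(-5u)^j·(-5)^(9-j); the u^6 term has j = 6.
C(9,6) = 84.
Coefficient = C(9,6) · (-5)^6 · (-5)^3 = 84 · 15625 · (-125) = -164062500.

-164062500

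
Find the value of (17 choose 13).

C(17,13) = C(17,4) by symmetry.
C(17,4) = (17·16·15·14) / 4! = 57120 / 24 = 2380.

2380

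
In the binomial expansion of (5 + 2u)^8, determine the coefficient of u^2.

The general term is C(8,j)·(5)^j·(2u)^(8-j); the u^2 term has j = 6.
C(8,6) = 28.
Coefficient = C(8,6) · 5^6 · 2^2 = 28 · 15625 · 4 = 1750000.

1750000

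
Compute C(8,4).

70

C(8,4) = (8·7·6·5) / 4! = 1680 / 24 = 70.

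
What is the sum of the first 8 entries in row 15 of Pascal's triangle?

16384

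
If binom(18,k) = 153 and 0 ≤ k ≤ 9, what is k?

C(18,k) increases on 0 ≤ k ≤ 9. C(18,1) = 18 and C(18,2) = 153, so k = 2.

2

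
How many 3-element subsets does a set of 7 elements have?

35

C(7,3) = (7·6·5) / 3! = 210 / 6 = 35.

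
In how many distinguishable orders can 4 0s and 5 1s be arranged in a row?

126

Choose positions for the 0s: C(9,4) = 126.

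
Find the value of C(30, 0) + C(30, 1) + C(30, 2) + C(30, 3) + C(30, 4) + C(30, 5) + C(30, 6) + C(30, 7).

1 + 30 + 435 + 4060 + 27405 + 142506 + 593775 + 2035800 = 2804012.

2804012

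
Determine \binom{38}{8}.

48903492

C(38,8) = (38·37·36·35·34·33·32·31) / 8! = 1971788797440 / 40320 = 48903492.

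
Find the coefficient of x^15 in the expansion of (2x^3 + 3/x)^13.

160123392

General term: C(13,j)·(2x^3)^j·(3/x)^(13-j), with x-exponent 3j − 1(13−j) = 4j − 13.
Set 4j − 13 = 15: j = 7.
C(13,7) = 1716; 2^7 = 128; 3^6 = 729.
Coefficient = 1716 · 128 · 729 = 160123392.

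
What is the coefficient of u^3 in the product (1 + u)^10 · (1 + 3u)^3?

822

Coefficient of u^3 = Σ_{j} C(10,j)·1^j·C(3,3-j)·3^(3-j) for j from 0 to 3.
= 27 + 270 + 405 + 120 = 822.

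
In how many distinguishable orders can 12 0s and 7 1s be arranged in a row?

50388

Choose positions for the 0s: C(19,12) = 50388.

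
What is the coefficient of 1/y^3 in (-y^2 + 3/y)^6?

General term: C(6,j)·(-y^2)^j·(3/y)^(6-j), with y-exponent 2j − 1(6−j) = 3j − 6.
Set 3j − 6 = -3: j = 1.
C(6,1) = 6; (-1)^1 = -1; 3^5 = 243.
Coefficient = 6 · (-1) · 243 = -1458.

-1458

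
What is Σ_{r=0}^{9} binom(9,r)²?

48620

Σ C(9,r)² is the coefficient of x^9 in (1+x)^9(1+x)^9 = (1+x)^18, i.e. C(18,9) = 48620.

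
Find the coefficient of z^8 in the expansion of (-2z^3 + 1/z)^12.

-25344

General term: C(12,j)·(-2z^3)^j·(1/z)^(12-j), with z-exponent 3j − 1(12−j) = 4j − 12.
Set 4j − 12 = 8: j = 5.
C(12,5) = 792; (-2)^5 = -32; 1^7 = 1.
Coefficient = 792 · (-32) · 1 = -25344.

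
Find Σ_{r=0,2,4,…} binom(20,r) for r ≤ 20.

Even-r terms of row 20 sum to 2^19 = 524288.

524288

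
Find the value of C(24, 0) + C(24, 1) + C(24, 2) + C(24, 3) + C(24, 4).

1 + 24 + 276 + 2024 + 10626 = 12951.

12951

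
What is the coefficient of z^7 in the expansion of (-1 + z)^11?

330

The general term is C(11,j)·(-1)^j·(z)^(11-j); the z^7 term has j = 4.
C(11,4) = 330.
Coefficient = C(11,4) = 330.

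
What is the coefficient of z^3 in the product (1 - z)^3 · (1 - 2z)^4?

Coefficient of z^3 = Σ_{j} C(3,j)·(-1)^j·C(4,3-j)·(-2)^(3-j) for j from 0 to 3.
= (-32) + (-72) + (-24) + (-1) = -129.

-129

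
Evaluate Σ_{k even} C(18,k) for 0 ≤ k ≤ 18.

131072

Even-k terms of row 18 sum to 2^17 = 131072.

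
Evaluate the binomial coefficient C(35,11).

C(35,11) = (35·34·33·32·31·30·29·28·27·26·25) / 11! = 16654322805120000 / 39916800 = 417225900.

417225900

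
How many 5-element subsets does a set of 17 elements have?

6188

C(17,5) = (17·16·15·14·13) / 5! = 742560 / 120 = 6188.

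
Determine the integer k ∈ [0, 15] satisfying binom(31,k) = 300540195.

15

C(31,k) increases on 0 ≤ k ≤ 15. C(31,14) = 265182525 and C(31,15) = 300540195, so k = 15.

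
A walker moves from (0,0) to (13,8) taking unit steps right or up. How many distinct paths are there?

203490

Each path is a sequence of 21 steps with 13 rights: C(21,13) = 203490.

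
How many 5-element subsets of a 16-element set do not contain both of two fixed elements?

All 5-subsets: C(16,5) = 4368. Those containing both fixed elements: C(14,3) = 364.
4368 − 364 = 4004.

4004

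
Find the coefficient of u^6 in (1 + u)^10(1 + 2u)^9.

Coefficient of u^6 = Σ_{j} C(10,j)·1^j·C(9,6-j)·2^(6-j) for j from 0 to 6.
= 5376 + 40320 + 90720 + 80640 + 30240 + 4536 + 210 = 252042.

252042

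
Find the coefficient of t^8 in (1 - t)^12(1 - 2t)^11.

Coefficient of t^8 = Σ_{j} C(12,j)·(-1)^j·C(11,8-j)·(-2)^(8-j) for j from 0 to 8.
= 42240 + 506880 + 1951488 + 3252480 + 2613600 + 1045440 + 203280 + 17424 + 495 = 9633327.

9633327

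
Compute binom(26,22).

14950

C(26,22) = C(26,4) by symmetry.
C(26,4) = (26·25·24·23) / 4! = 358800 / 24 = 14950.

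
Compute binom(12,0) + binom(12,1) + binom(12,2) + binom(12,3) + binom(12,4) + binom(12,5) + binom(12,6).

2510

1 + 12 + 66 + 220 + 495 + 792 + 924 = 2510.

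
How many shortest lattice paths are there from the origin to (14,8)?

319770

Each path is a sequence of 22 steps with 14 rights: C(22,14) = 319770.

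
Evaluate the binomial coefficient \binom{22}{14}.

319770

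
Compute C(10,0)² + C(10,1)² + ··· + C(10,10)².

Σ C(10,j)² is the coefficient of x^10 in (1+x)^10(1+x)^10 = (1+x)^20, i.e. C(20,10) = 184756.

184756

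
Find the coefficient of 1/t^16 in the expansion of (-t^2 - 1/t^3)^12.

General term: C(12,j)·(-t^2)^j·(-1/t^3)^(12-j), with t-exponent 2j − 3(12−j) = 5j − 36.
Set 5j − 36 = -16: j = 4.
C(12,4) = 495; (-1)^4 = 1; (-1)^8 = 1.
Coefficient = 495 · 1 · 1 = 495.

495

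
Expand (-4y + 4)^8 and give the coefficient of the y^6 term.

1835008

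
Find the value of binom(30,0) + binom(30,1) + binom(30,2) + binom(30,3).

1 + 30 + 435 + 4060 = 4526.

4526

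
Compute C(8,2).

C(8,2) = (8·7) / 2! = 56 / 2 = 28.

28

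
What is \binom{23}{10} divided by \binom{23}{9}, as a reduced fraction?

7/5

C(n,k+1)/C(n,k) = (n−k)/(k+1) = (23−9)/(9+1) = 14/10 = 7/5.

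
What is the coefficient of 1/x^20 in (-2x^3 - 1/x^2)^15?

General term: C(15,j)·(-2x^3)^j·(-1/x^2)^(15-j), with x-exponent 3j − 2(15−j) = 5j − 30.
Set 5j − 30 = -20: j = 2.
C(15,2) = 105; (-2)^2 = 4; (-1)^13 = -1.
Coefficient = 105 · 4 · (-1) = -420.

-420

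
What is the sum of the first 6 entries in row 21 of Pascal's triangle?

27896

1 + 21 + 210 + 1330 + 5985 + 20349 = 27896.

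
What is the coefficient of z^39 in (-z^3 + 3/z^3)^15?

45

General term: C(15,j)·(-z^3)^j·(3/z^3)^(15-j), with z-exponent 3j − 3(15−j) = 6j − 45.
Set 6j − 45 = 39: j = 14.
C(15,14) = 15; (-1)^14 = 1; 3^1 = 3.
Coefficient = 15 · 1 · 3 = 45.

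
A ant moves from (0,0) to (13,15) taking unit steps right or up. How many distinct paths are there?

37442160

Each path is a sequence of 28 steps with 13 rights: C(28,13) = 37442160.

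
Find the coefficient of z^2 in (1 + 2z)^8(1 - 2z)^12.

-8

Coefficient of z^2 = Σ_{j} C(8,j)·2^j·C(12,2-j)·(-2)^(2-j) for j from 0 to 2.
= 264 + (-384) + 112 = -8.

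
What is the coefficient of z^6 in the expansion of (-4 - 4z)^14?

806111674368

The general term is C(14,j)·(-4)^j·(-4z)^(14-j); the z^6 term has j = 8.
C(14,8) = 3003.
Coefficient = C(14,8) · (-4)^8 · (-4)^6 = 3003 · 65536 · 4096 = 806111674368.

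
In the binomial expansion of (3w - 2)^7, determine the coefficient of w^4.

The general term is C(7,j)·(3w)^j·(-2)^(7-j); the w^4 term has j = 4.
C(7,4) = 35.
Coefficient = C(7,4) · 3^4 · (-2)^3 = 35 · 81 · (-8) = -22680.

-22680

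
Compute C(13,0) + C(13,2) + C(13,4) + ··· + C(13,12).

Half of (1+1)^13 + (1−1)^13 gives the even-index sum: 2^12 = 4096.

4096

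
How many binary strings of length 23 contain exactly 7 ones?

245157

Choose the 7 positions: C(23,7) = 245157.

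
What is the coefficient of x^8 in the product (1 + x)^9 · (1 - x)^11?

42

Coefficient of x^8 = Σ_{j} C(9,j)·1^j·C(11,8-j)·(-1)^(8-j) for j from 0 to 8.
= 165 + (-2970) + 16632 + (-38808) + 41580 + (-20790) + 4620 + (-396) + 9 = 42.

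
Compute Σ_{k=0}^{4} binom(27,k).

1 + 27 + 351 + 2925 + 17550 = 20854.

20854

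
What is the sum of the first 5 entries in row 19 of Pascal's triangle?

5036

1 + 19 + 171 + 969 + 3876 = 5036.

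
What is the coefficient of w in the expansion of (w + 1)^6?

6

The general term is C(6,j)·(w)^j·(1)^(6-j); the w^1 term has j = 1.
C(6,1) = 6.
Coefficient = C(6,1) = 6.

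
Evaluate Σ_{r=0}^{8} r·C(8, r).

Since r·C(8,r) = 8·C(7,r−1), the sum is 8·2^7 = 8·128 = 1024.

1024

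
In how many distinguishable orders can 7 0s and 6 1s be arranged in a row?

1716

Choose positions for the 0s: C(13,7) = 1716.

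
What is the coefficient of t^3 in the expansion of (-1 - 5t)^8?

The general term is C(8,j)·(-1)^j·(-5t)^(8-j); the t^3 term has j = 5.
C(8,5) = 56.
Coefficient = C(8,5) · (-1)^5 · (-5)^3 = 56 · (-1) · (-125) = 7000.

7000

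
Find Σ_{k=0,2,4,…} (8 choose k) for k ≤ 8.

Even-k terms of row 8 sum to 2^7 = 128.

128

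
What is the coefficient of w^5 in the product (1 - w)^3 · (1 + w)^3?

Coefficient of w^5 = Σ_{j} C(3,j)·(-1)^j·C(3,5-j)·1^(5-j) for j from 2 to 3.
= 3 + (-3) = 0.

0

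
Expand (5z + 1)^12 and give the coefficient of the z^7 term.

The general term is C(12,j)·(5z)^j·(1)^(12-j); the z^7 term has j = 7.
C(12,7) = 792.
Coefficient = C(12,7) · 5^7 = 792 · 78125 = 61875000.

61875000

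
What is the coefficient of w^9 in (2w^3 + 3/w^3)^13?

80061696

General term: C(13,j)·(2w^3)^j·(3/w^3)^(13-j), with w-exponent 3j − 3(13−j) = 6j − 39.
Set 6j − 39 = 9: j = 8.
C(13,8) = 1287; 2^8 = 256; 3^5 = 243.
Coefficient = 1287 · 256 · 243 = 80061696.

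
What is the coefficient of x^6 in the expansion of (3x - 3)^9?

-1653372

The general term is C(9,j)·(3x)^j·(-3)^(9-j); the x^6 term has j = 6.
C(9,6) = 84.
Coefficient = C(9,6) · 3^6 · (-3)^3 = 84 · 729 · (-27) = -1653372.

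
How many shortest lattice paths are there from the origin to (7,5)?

Each path is a sequence of 12 steps with 7 rights: C(12,7) = 792.

792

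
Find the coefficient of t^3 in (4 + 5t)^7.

The general term is C(7,j)·(4)^j·(5t)^(7-j); the t^3 term has j = 4.
C(7,4) = 35.
Coefficient = C(7,4) · 4^4 · 5^3 = 35 · 256 · 125 = 1120000.

1120000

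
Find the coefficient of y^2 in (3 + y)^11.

The general term is C(11,j)·(3)^j·(y)^(11-j); the y^2 term has j = 9.
C(11,9) = 55.
Coefficient = C(11,9) · 3^9 = 55 · 19683 = 1082565.

1082565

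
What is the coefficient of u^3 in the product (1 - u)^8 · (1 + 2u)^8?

-56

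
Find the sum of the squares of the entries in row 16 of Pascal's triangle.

Σ C(16,r)² is the coefficient of x^16 in (1+x)^16(1+x)^16 = (1+x)^32, i.e. C(32,16) = 601080390.

601080390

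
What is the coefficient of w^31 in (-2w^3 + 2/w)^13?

-638976

General term: C(13,j)·(-2w^3)^j·(2/w)^(13-j), with w-exponent 3j − 1(13−j) = 4j − 13.
Set 4j − 13 = 31: j = 11.
C(13,11) = 78; (-2)^11 = -2048; 2^2 = 4.
Coefficient = 78 · (-2048) · 4 = -638976.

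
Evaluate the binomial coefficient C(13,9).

C(13,9) = C(13,4) by symmetry.
C(13,4) = (13·12·11·10) / 4! = 17160 / 24 = 715.

715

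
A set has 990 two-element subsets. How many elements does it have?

n(n−1)/2 = 990 ⇒ n(n−1) = 1980. Since 45·44 = 1980, n = 45.

45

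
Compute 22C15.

170544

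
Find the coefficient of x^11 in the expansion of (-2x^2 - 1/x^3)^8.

1024

General term: C(8,j)·(-2x^2)^j·(-1/x^3)^(8-j), with x-exponent 2j − 3(8−j) = 5j − 24.
Set 5j − 24 = 11: j = 7.
C(8,7) = 8; (-2)^7 = -128; (-1)^1 = -1.
Coefficient = 8 · (-128) · (-1) = 1024.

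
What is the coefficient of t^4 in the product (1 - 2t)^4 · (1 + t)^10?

Coefficient of t^4 = Σ_{j} C(4,j)·(-2)^j·C(10,4-j)·1^(4-j) for j from 0 to 4.
= 210 + (-960) + 1080 + (-320) + 16 = 26.

26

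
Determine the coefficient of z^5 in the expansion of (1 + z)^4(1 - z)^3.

Coefficient of z^5 = Σ_{j} C(4,j)·1^j·C(3,5-j)·(-1)^(5-j) for j from 2 to 4.
= (-6) + 12 + (-3) = 3.

3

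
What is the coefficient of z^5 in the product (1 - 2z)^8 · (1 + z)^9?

Coefficient of z^5 = Σ_{j} C(8,j)·(-2)^j·C(9,5-j)·1^(5-j) for j from 0 to 5.
= 126 + (-2016) + 9408 + (-16128) + 10080 + (-1792) = -322.

-322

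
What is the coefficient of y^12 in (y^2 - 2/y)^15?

General term: C(15,j)·(y^2)^j·(-2/y)^(15-j), with y-exponent 2j − 1(15−j) = 3j − 15.
Set 3j − 15 = 12: j = 9.
C(15,9) = 5005; 1^9 = 1; (-2)^6 = 64.
Coefficient = 5005 · 1 · 64 = 320320.

320320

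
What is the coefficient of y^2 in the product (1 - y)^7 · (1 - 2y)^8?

Coefficient of y^2 = Σ_{j} C(7,j)·(-1)^j·C(8,2-j)·(-2)^(2-j) for j from 0 to 2.
= 112 + 112 + 21 = 245.

245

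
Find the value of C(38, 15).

C(38,15) = (38·37·36·35·34·33·32·31·30·29·28·27·26·25·24) / 15! = 20231404874494894080000 / 1307674368000 = 15471286560.

15471286560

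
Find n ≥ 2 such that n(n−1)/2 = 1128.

n(n−1)/2 = 1128 ⇒ n(n−1) = 2256. Since 48·47 = 2256, n = 48.

48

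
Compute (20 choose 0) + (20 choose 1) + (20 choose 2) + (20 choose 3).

1351

1 + 20 + 190 + 1140 = 1351.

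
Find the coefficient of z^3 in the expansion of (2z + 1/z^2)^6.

General term: C(6,j)·(2z)^j·(1/z^2)^(6-j), with z-exponent 1j − 2(6−j) = 3j − 12.
Set 3j − 12 = 3: j = 5.
C(6,5) = 6; 2^5 = 32; 1^1 = 1.
Coefficient = 6 · 32 · 1 = 192.

192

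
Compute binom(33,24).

38567100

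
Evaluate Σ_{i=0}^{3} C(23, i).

1 + 23 + 253 + 1771 = 2048.

2048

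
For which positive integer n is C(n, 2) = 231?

n(n−1)/2 = 231 ⇒ n(n−1) = 462. Since 22·21 = 462, n = 22.

22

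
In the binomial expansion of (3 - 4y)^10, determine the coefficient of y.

The general term is C(10,j)·(3)^j·(-4y)^(10-j); the y^1 term has j = 9.
C(10,9) = 10.
Coefficient = C(10,9) · 3^9 · (-4)^1 = 10 · 19683 · (-4) = -787320.

-787320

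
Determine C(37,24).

C(37,24) = C(37,13) by symmetry.
C(37,13) = (37·36·35·34·33·32·31·30·29·28·27·26·25) / 13! = 22183557976419840000 / 6227020800 = 3562467300.

3562467300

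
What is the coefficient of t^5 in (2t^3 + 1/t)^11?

General term: C(11,j)·(2t^3)^j·(1/t)^(11-j), with t-exponent 3j − 1(11−j) = 4j − 11.
Set 4j − 11 = 5: j = 4.
C(11,4) = 330; 2^4 = 16; 1^7 = 1.
Coefficient = 330 · 16 · 1 = 5280.

5280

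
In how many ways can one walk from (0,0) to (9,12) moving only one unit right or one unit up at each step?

Each path is a sequence of 21 steps with 9 rights: C(21,9) = 293930.

293930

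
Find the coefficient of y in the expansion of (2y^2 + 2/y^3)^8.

14336

General term: C(8,j)·(2y^2)^j·(2/y^3)^(8-j), with y-exponent 2j − 3(8−j) = 5j − 24.
Set 5j − 24 = 1: j = 5.
C(8,5) = 56; 2^5 = 32; 2^3 = 8.
Coefficient = 56 · 32 · 8 = 14336.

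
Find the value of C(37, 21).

12875774670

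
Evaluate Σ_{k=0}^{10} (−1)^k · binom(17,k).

The partial alternating sum Σ_{k=0}^{10} (−1)^k C(17,k) = (−1)^10 C(16,10) = 8008.

8008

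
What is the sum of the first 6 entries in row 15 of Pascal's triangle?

4944

1 + 15 + 105 + 455 + 1365 + 3003 = 4944.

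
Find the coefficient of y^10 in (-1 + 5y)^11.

-107421875

The general term is C(11,j)·(-1)^j·(5y)^(11-j); the y^10 term has j = 1.
C(11,1) = 11.
Coefficient = C(11,1) · (-1)^1 · 5^10 = 11 · (-1) · 9765625 = -107421875.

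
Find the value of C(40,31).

273438880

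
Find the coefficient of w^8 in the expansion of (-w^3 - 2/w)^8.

General term: C(8,j)·(-w^3)^j·(-2/w)^(8-j), with w-exponent 3j − 1(8−j) = 4j − 8.
Set 4j − 8 = 8: j = 4.
C(8,4) = 70; (-1)^4 = 1; (-2)^4 = 16.
Coefficient = 70 · 1 · 16 = 1120.

1120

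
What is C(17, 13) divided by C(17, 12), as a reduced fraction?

5/13

C(n,k+1)/C(n,k) = (n−k)/(k+1) = (17−12)/(12+1) = 5/13.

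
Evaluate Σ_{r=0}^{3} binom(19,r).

1160

1 + 19 + 171 + 969 = 1160.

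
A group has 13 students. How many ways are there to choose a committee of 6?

This is C(13,6) = 1716.

1716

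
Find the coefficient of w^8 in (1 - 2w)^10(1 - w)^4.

189216

Coefficient of w^8 = Σ_{j} C(10,j)·(-2)^j·C(4,8-j)·(-1)^(8-j) for j from 4 to 8.
= 3360 + 32256 + 80640 + 61440 + 11520 = 189216.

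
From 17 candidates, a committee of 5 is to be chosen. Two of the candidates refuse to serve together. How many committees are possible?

5733

All 5-subsets: C(17,5) = 6188. Those containing both fixed elements: C(15,3) = 455.
6188 − 455 = 5733.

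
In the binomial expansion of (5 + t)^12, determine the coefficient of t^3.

429687500

The general term is C(12,j)·(5)^j·(t)^(12-j); the t^3 term has j = 9.
C(12,9) = 220.
Coefficient = C(12,9) · 5^9 = 220 · 1953125 = 429687500.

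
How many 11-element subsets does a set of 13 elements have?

78

C(13,11) = C(13,2) by symmetry.
C(13,2) = (13·12) / 2! = 156 / 2 = 78.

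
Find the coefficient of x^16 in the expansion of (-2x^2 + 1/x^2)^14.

General term: C(14,j)·(-2x^2)^j·(1/x^2)^(14-j), with x-exponent 2j − 2(14−j) = 4j − 28.
Set 4j − 28 = 16: j = 11.
C(14,11) = 364; (-2)^11 = -2048; 1^3 = 1.
Coefficient = 364 · (-2048) · 1 = -745472.

-745472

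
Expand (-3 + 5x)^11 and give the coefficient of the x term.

The general term is C(11,j)·(-3)^j·(5x)^(11-j); the x^1 term has j = 10.
C(11,10) = 11.
Coefficient = C(11,10) · (-3)^10 · 5^1 = 11 · 59049 · 5 = 3247695.

3247695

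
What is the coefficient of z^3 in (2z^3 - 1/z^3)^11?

General term: C(11,j)·(2z^3)^j·(-1/z^3)^(11-j), with z-exponent 3j − 3(11−j) = 6j − 33.
Set 6j − 33 = 3: j = 6.
C(11,6) = 462; 2^6 = 64; (-1)^5 = -1.
Coefficient = 462 · 64 · (-1) = -29568.

-29568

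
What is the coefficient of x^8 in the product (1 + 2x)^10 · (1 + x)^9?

1871145

Coefficient of x^8 = Σ_{j} C(10,j)·2^j·C(9,8-j)·1^(8-j) for j from 0 to 8.
= 9 + 720 + 15120 + 120960 + 423360 + 677376 + 483840 + 138240 + 11520 = 1871145.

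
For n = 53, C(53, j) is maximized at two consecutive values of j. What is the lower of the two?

26

For odd n = 53, C(53,j) peaks at j = (n−1)/2 and (n+1)/2; the lower is 26.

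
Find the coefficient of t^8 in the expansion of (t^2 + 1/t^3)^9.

General term: C(9,j)·(t^2)^j·(1/t^3)^(9-j), with t-exponent 2j − 3(9−j) = 5j − 27.
Set 5j − 27 = 8: j = 7.
C(9,7) = 36; 1^7 = 1; 1^2 = 1.
Coefficient = 36 · 1 · 1 = 36.

36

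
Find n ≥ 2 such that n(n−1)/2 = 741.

n(n−1)/2 = 741 ⇒ n(n−1) = 1482. Since 39·38 = 1482, n = 39.

39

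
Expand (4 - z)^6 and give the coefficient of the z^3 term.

-1280

The general term is C(6,j)·(4)^j·(-z)^(6-j); the z^3 term has j = 3.
C(6,3) = 20.
Coefficient = C(6,3) · 4^3 · (-1)^3 = 20 · 64 · (-1) = -1280.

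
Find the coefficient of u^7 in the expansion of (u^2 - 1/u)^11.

-462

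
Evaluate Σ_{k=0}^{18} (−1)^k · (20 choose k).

The partial alternating sum Σ_{k=0}^{18} (−1)^k C(20,k) = (−1)^18 C(19,18) = 19.

19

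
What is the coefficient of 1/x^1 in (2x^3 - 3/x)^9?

General term: C(9,j)·(2x^3)^j·(-3/x)^(9-j), with x-exponent 3j − 1(9−j) = 4j − 9.
Set 4j − 9 = -1: j = 2.
C(9,2) = 36; 2^2 = 4; (-3)^7 = -2187.
Coefficient = 36 · 4 · (-2187) = -314928.

-314928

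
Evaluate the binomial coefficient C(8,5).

56

C(8,5) = C(8,3) by symmetry.
C(8,3) = (8·7·6) / 3! = 336 / 6 = 56.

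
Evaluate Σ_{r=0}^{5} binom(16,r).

1 + 16 + 120 + 560 + 1820 + 4368 = 6885.

6885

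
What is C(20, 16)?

4845

C(20,16) = C(20,4) by symmetry.
C(20,4) = (20·19·18·17) / 4! = 116280 / 24 = 4845.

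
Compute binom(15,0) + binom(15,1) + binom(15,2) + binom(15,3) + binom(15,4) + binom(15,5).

4944

1 + 15 + 105 + 455 + 1365 + 3003 = 4944.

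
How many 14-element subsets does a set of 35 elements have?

2319959400

C(35,14) = (35·34·33·32·31·30·29·28·27·26·25·24·23·22) / 14! = 202250096145377280000 / 87178291200 = 2319959400.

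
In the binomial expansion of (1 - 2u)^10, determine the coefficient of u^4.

The general term is C(10,j)·(1)^j·(-2u)^(10-j); the u^4 term has j = 6.
C(10,6) = 210.
Coefficient = C(10,6) · (-2)^4 = 210 · 16 = 3360.

3360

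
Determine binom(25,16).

C(25,16) = C(25,9) by symmetry.
C(25,9) = (25·24·23·22·21·20·19·18·17) / 9! = 741354768000 / 362880 = 2042975.

2042975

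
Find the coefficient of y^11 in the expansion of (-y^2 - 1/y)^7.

General term: C(7,j)·(-y^2)^j·(-1/y)^(7-j), with y-exponent 2j − 1(7−j) = 3j − 7.
Set 3j − 7 = 11: j = 6.
C(7,6) = 7; (-1)^6 = 1; (-1)^1 = -1.
Coefficient = 7 · 1 · (-1) = -7.

-7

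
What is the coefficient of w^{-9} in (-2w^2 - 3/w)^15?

General term: C(15,j)·(-2w^2)^j·(-3/w)^(15-j), with w-exponent 2j − 1(15−j) = 3j − 15.
Set 3j − 15 = -9: j = 2.
C(15,2) = 105; (-2)^2 = 4; (-3)^13 = -1594323.
Coefficient = 105 · 4 · (-1594323) = -669615660.

-669615660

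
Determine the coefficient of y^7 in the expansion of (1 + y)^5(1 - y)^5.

0

Coefficient of y^7 = Σ_{j} C(5,j)·1^j·C(5,7-j)·(-1)^(7-j) for j from 2 to 5.
= (-10) + 50 + (-50) + 10 = 0.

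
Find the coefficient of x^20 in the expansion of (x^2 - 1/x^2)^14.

91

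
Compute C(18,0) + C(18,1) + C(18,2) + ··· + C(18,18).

The entries of row 18 sum to 2^18 = 262144.

262144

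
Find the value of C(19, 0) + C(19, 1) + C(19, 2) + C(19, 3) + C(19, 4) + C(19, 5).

1 + 19 + 171 + 969 + 3876 + 11628 = 16664.

16664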